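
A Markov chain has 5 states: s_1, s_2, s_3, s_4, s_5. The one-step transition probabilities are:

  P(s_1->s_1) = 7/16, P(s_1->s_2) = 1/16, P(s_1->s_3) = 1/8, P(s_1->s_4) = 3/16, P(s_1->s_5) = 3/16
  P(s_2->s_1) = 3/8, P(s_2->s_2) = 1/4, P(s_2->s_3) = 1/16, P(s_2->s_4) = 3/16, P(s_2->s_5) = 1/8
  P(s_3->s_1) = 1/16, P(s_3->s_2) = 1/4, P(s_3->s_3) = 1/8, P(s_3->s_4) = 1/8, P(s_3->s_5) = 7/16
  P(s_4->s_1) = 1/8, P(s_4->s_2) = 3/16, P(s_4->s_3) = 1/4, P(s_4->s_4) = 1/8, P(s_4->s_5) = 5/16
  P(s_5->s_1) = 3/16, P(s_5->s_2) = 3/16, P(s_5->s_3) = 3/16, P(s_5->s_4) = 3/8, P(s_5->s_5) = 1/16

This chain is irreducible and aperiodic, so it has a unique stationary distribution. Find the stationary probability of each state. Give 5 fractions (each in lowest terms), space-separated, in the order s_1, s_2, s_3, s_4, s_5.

Answer: 5319/21143 3735/21143 3234/21143 4338/21143 4517/21143

Derivation:
The stationary distribution satisfies pi = pi * P, i.e.:
  pi_s_1 = 7/16*pi_s_1 + 3/8*pi_s_2 + 1/16*pi_s_3 + 1/8*pi_s_4 + 3/16*pi_s_5
  pi_s_2 = 1/16*pi_s_1 + 1/4*pi_s_2 + 1/4*pi_s_3 + 3/16*pi_s_4 + 3/16*pi_s_5
  pi_s_3 = 1/8*pi_s_1 + 1/16*pi_s_2 + 1/8*pi_s_3 + 1/4*pi_s_4 + 3/16*pi_s_5
  pi_s_4 = 3/16*pi_s_1 + 3/16*pi_s_2 + 1/8*pi_s_3 + 1/8*pi_s_4 + 3/8*pi_s_5
  pi_s_5 = 3/16*pi_s_1 + 1/8*pi_s_2 + 7/16*pi_s_3 + 5/16*pi_s_4 + 1/16*pi_s_5
with normalization: pi_s_1 + pi_s_2 + pi_s_3 + pi_s_4 + pi_s_5 = 1.

Using the first 4 balance equations plus normalization, the linear system A*pi = b is:
  [-9/16, 3/8, 1/16, 1/8, 3/16] . pi = 0
  [1/16, -3/4, 1/4, 3/16, 3/16] . pi = 0
  [1/8, 1/16, -7/8, 1/4, 3/16] . pi = 0
  [3/16, 3/16, 1/8, -7/8, 3/8] . pi = 0
  [1, 1, 1, 1, 1] . pi = 1

Solving yields:
  pi_s_1 = 5319/21143
  pi_s_2 = 3735/21143
  pi_s_3 = 3234/21143
  pi_s_4 = 4338/21143
  pi_s_5 = 4517/21143

Verification (pi * P):
  5319/21143*7/16 + 3735/21143*3/8 + 3234/21143*1/16 + 4338/21143*1/8 + 4517/21143*3/16 = 5319/21143 = pi_s_1  (ok)
  5319/21143*1/16 + 3735/21143*1/4 + 3234/21143*1/4 + 4338/21143*3/16 + 4517/21143*3/16 = 3735/21143 = pi_s_2  (ok)
  5319/21143*1/8 + 3735/21143*1/16 + 3234/21143*1/8 + 4338/21143*1/4 + 4517/21143*3/16 = 3234/21143 = pi_s_3  (ok)
  5319/21143*3/16 + 3735/21143*3/16 + 3234/21143*1/8 + 4338/21143*1/8 + 4517/21143*3/8 = 4338/21143 = pi_s_4  (ok)
  5319/21143*3/16 + 3735/21143*1/8 + 3234/21143*7/16 + 4338/21143*5/16 + 4517/21143*1/16 = 4517/21143 = pi_s_5  (ok)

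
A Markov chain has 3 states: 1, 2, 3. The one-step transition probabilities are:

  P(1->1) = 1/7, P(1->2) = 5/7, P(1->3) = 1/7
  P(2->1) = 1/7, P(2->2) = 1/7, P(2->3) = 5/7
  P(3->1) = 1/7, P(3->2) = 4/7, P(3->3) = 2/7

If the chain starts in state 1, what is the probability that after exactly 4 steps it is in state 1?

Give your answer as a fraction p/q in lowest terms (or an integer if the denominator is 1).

Answer: 1/7

Derivation:
Computing P^4 by repeated multiplication:
P^1 =
  1: [1/7, 5/7, 1/7]
  2: [1/7, 1/7, 5/7]
  3: [1/7, 4/7, 2/7]
P^2 =
  1: [1/7, 2/7, 4/7]
  2: [1/7, 26/49, 16/49]
  3: [1/7, 17/49, 25/49]
P^3 =
  1: [1/7, 23/49, 19/49]
  2: [1/7, 125/343, 169/343]
  3: [1/7, 152/343, 142/343]
P^4 =
  1: [1/7, 134/343, 160/343]
  2: [1/7, 1046/2401, 1012/2401]
  3: [1/7, 965/2401, 1093/2401]

(P^4)[1 -> 1] = 1/7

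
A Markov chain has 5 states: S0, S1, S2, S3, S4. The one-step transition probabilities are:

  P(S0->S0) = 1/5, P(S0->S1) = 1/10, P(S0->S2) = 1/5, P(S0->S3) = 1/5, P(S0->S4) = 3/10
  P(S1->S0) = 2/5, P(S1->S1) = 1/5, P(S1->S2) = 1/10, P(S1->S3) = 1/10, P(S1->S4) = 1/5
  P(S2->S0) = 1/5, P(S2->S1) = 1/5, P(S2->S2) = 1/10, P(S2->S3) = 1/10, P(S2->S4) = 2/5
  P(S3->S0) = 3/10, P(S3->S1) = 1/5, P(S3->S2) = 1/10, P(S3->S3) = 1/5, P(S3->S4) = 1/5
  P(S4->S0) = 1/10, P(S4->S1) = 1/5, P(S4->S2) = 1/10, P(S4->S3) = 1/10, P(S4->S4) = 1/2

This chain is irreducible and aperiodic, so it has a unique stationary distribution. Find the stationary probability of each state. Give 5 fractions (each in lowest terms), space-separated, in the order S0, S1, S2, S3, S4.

The stationary distribution satisfies pi = pi * P, i.e.:
  pi_S0 = 1/5*pi_S0 + 2/5*pi_S1 + 1/5*pi_S2 + 3/10*pi_S3 + 1/10*pi_S4
  pi_S1 = 1/10*pi_S0 + 1/5*pi_S1 + 1/5*pi_S2 + 1/5*pi_S3 + 1/5*pi_S4
  pi_S2 = 1/5*pi_S0 + 1/10*pi_S1 + 1/10*pi_S2 + 1/10*pi_S3 + 1/10*pi_S4
  pi_S3 = 1/5*pi_S0 + 1/10*pi_S1 + 1/10*pi_S2 + 1/5*pi_S3 + 1/10*pi_S4
  pi_S4 = 3/10*pi_S0 + 1/5*pi_S1 + 2/5*pi_S2 + 1/5*pi_S3 + 1/2*pi_S4
with normalization: pi_S0 + pi_S1 + pi_S2 + pi_S3 + pi_S4 = 1.

Using the first 4 balance equations plus normalization, the linear system A*pi = b is:
  [-4/5, 2/5, 1/5, 3/10, 1/10] . pi = 0
  [1/10, -4/5, 1/5, 1/5, 1/5] . pi = 0
  [1/5, 1/10, -9/10, 1/10, 1/10] . pi = 0
  [1/5, 1/10, 1/10, -4/5, 1/10] . pi = 0
  [1, 1, 1, 1, 1] . pi = 1

Solving yields:
  pi_S0 = 173/808
  pi_S1 = 1443/8080
  pi_S2 = 981/8080
  pi_S3 = 109/808
  pi_S4 = 709/2020

Verification (pi * P):
  173/808*1/5 + 1443/8080*2/5 + 981/8080*1/5 + 109/808*3/10 + 709/2020*1/10 = 173/808 = pi_S0  (ok)
  173/808*1/10 + 1443/8080*1/5 + 981/8080*1/5 + 109/808*1/5 + 709/2020*1/5 = 1443/8080 = pi_S1  (ok)
  173/808*1/5 + 1443/8080*1/10 + 981/8080*1/10 + 109/808*1/10 + 709/2020*1/10 = 981/8080 = pi_S2  (ok)
  173/808*1/5 + 1443/8080*1/10 + 981/8080*1/10 + 109/808*1/5 + 709/2020*1/10 = 109/808 = pi_S3  (ok)
  173/808*3/10 + 1443/8080*1/5 + 981/8080*2/5 + 109/808*1/5 + 709/2020*1/2 = 709/2020 = pi_S4  (ok)

Answer: 173/808 1443/8080 981/8080 109/808 709/2020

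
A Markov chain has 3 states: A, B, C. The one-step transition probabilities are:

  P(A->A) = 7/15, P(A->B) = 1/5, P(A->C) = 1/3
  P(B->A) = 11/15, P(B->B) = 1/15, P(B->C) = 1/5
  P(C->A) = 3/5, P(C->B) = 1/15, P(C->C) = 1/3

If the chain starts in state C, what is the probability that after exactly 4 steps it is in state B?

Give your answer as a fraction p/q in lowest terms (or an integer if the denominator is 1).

Computing P^4 by repeated multiplication:
P^1 =
  A: [7/15, 1/5, 1/3]
  B: [11/15, 1/15, 1/5]
  C: [3/5, 1/15, 1/3]
P^2 =
  A: [127/225, 29/225, 23/75]
  B: [23/45, 37/225, 73/225]
  C: [119/225, 11/75, 73/225]
P^3 =
  A: [1829/3375, 479/3375, 1067/3375]
  B: [623/1125, 91/675, 1051/3375]
  C: [1853/3375, 463/3375, 353/1125]
P^4 =
  A: [41/75, 7033/50625, 15917/50625]
  B: [27547/50625, 2371/16875, 3193/10125]
  C: [5519/10125, 7081/50625, 15949/50625]

(P^4)[C -> B] = 7081/50625

Answer: 7081/50625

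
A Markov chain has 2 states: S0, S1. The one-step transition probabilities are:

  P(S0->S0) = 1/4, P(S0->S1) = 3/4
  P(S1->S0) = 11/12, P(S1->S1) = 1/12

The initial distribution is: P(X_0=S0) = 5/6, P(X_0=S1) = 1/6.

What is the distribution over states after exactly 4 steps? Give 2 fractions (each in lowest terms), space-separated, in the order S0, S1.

Propagating the distribution step by step (d_{t+1} = d_t * P):
d_0 = (S0=5/6, S1=1/6)
  d_1[S0] = 5/6*1/4 + 1/6*11/12 = 13/36
  d_1[S1] = 5/6*3/4 + 1/6*1/12 = 23/36
d_1 = (S0=13/36, S1=23/36)
  d_2[S0] = 13/36*1/4 + 23/36*11/12 = 73/108
  d_2[S1] = 13/36*3/4 + 23/36*1/12 = 35/108
d_2 = (S0=73/108, S1=35/108)
  d_3[S0] = 73/108*1/4 + 35/108*11/12 = 151/324
  d_3[S1] = 73/108*3/4 + 35/108*1/12 = 173/324
d_3 = (S0=151/324, S1=173/324)
  d_4[S0] = 151/324*1/4 + 173/324*11/12 = 589/972
  d_4[S1] = 151/324*3/4 + 173/324*1/12 = 383/972
d_4 = (S0=589/972, S1=383/972)

Answer: 589/972 383/972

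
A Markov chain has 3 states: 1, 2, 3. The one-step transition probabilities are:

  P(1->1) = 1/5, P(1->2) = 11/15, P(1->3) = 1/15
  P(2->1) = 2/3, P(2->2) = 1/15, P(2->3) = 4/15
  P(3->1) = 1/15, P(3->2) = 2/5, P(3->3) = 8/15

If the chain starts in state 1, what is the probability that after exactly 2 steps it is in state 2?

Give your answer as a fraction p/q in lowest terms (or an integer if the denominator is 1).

Answer: 2/9

Derivation:
Computing P^2 by repeated multiplication:
P^1 =
  1: [1/5, 11/15, 1/15]
  2: [2/3, 1/15, 4/15]
  3: [1/15, 2/5, 8/15]
P^2 =
  1: [8/15, 2/9, 11/45]
  2: [44/225, 3/5, 46/225]
  3: [71/225, 13/45, 89/225]

(P^2)[1 -> 2] = 2/9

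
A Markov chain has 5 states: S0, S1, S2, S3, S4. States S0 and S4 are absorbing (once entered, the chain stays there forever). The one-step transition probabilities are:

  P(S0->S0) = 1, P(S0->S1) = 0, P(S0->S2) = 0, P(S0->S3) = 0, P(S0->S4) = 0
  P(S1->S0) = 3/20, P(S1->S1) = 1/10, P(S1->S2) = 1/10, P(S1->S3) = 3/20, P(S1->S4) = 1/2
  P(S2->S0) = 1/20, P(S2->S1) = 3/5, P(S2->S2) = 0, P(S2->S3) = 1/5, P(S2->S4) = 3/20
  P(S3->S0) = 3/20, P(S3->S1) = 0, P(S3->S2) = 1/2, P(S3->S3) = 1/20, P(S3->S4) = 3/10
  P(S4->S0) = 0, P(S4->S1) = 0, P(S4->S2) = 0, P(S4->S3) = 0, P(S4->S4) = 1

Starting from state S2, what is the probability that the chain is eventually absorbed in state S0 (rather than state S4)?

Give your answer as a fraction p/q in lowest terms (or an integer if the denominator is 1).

Answer: 225/884

Derivation:
Let a_i = P(absorbed in S0 | start in state i).
Boundary conditions: a_S0 = 1, a_S4 = 0.
For each transient state i, a_i = sum_j P(i->j) * a_j:
  a_S1 = 3/20*a_S0 + 1/10*a_S1 + 1/10*a_S2 + 3/20*a_S3 + 1/2*a_S4
  a_S2 = 1/20*a_S0 + 3/5*a_S1 + 0*a_S2 + 1/5*a_S3 + 3/20*a_S4
  a_S3 = 3/20*a_S0 + 0*a_S1 + 1/2*a_S2 + 1/20*a_S3 + 3/10*a_S4

Substituting a_S0 = 1 and a_S4 = 0, rearrange to (I - Q) a = r where r[i] = P(i -> S0):
  [9/10, -1/10, -3/20] . (a_S1, a_S2, a_S3) = 3/20
  [-3/5, 1, -1/5] . (a_S1, a_S2, a_S3) = 1/20
  [0, -1/2, 19/20] . (a_S1, a_S2, a_S3) = 3/20

Solving yields:
  a_S1 = 19/78
  a_S2 = 225/884
  a_S3 = 129/442

Starting state is S2, so the absorption probability is a_S2 = 225/884.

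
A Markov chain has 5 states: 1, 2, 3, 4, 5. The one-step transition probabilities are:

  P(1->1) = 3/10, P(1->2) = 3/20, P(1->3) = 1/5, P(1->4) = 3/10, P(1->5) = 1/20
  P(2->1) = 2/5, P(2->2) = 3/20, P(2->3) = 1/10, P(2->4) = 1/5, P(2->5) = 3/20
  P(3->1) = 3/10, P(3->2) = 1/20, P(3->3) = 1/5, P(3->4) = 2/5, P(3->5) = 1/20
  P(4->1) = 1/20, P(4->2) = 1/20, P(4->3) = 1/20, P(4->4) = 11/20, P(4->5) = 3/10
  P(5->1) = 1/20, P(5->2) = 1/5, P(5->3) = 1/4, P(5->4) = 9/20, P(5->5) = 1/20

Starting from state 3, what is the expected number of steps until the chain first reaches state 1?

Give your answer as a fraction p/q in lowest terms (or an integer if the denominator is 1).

Let h_i = expected steps to first reach 1 from state i.
Boundary: h_1 = 0.
First-step equations for the other states:
  h_2 = 1 + 2/5*h_1 + 3/20*h_2 + 1/10*h_3 + 1/5*h_4 + 3/20*h_5
  h_3 = 1 + 3/10*h_1 + 1/20*h_2 + 1/5*h_3 + 2/5*h_4 + 1/20*h_5
  h_4 = 1 + 1/20*h_1 + 1/20*h_2 + 1/20*h_3 + 11/20*h_4 + 3/10*h_5
  h_5 = 1 + 1/20*h_1 + 1/5*h_2 + 1/4*h_3 + 9/20*h_4 + 1/20*h_5

Substituting h_1 = 0 and rearranging gives the linear system (I - Q) h = 1:
  [17/20, -1/10, -1/5, -3/20] . (h_2, h_3, h_4, h_5) = 1
  [-1/20, 4/5, -2/5, -1/20] . (h_2, h_3, h_4, h_5) = 1
  [-1/20, -1/20, 9/20, -3/10] . (h_2, h_3, h_4, h_5) = 1
  [-1/5, -1/4, -9/20, 19/20] . (h_2, h_3, h_4, h_5) = 1

Solving yields:
  h_2 = 1666/299
  h_3 = 1996/299
  h_4 = 2726/299
  h_5 = 2482/299

Starting state is 3, so the expected hitting time is h_3 = 1996/299.

Answer: 1996/299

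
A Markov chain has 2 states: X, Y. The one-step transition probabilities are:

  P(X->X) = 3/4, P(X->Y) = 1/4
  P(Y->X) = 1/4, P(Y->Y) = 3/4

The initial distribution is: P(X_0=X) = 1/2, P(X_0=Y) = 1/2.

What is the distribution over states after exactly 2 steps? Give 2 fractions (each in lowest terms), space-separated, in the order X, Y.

Answer: 1/2 1/2

Derivation:
Propagating the distribution step by step (d_{t+1} = d_t * P):
d_0 = (X=1/2, Y=1/2)
  d_1[X] = 1/2*3/4 + 1/2*1/4 = 1/2
  d_1[Y] = 1/2*1/4 + 1/2*3/4 = 1/2
d_1 = (X=1/2, Y=1/2)
  d_2[X] = 1/2*3/4 + 1/2*1/4 = 1/2
  d_2[Y] = 1/2*1/4 + 1/2*3/4 = 1/2
d_2 = (X=1/2, Y=1/2)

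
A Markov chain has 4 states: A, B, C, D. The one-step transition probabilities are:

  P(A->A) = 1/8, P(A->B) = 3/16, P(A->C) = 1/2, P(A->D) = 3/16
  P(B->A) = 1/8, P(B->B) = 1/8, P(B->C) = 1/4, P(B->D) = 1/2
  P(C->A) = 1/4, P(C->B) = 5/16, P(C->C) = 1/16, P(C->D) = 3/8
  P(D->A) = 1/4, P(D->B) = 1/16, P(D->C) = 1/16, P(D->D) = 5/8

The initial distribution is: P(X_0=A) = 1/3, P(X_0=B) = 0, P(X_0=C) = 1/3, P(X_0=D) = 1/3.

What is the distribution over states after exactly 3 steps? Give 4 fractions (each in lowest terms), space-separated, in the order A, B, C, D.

Answer: 1265/6144 591/4096 2197/12288 1447/3072

Derivation:
Propagating the distribution step by step (d_{t+1} = d_t * P):
d_0 = (A=1/3, B=0, C=1/3, D=1/3)
  d_1[A] = 1/3*1/8 + 0*1/8 + 1/3*1/4 + 1/3*1/4 = 5/24
  d_1[B] = 1/3*3/16 + 0*1/8 + 1/3*5/16 + 1/3*1/16 = 3/16
  d_1[C] = 1/3*1/2 + 0*1/4 + 1/3*1/16 + 1/3*1/16 = 5/24
  d_1[D] = 1/3*3/16 + 0*1/2 + 1/3*3/8 + 1/3*5/8 = 19/48
d_1 = (A=5/24, B=3/16, C=5/24, D=19/48)
  d_2[A] = 5/24*1/8 + 3/16*1/8 + 5/24*1/4 + 19/48*1/4 = 77/384
  d_2[B] = 5/24*3/16 + 3/16*1/8 + 5/24*5/16 + 19/48*1/16 = 39/256
  d_2[C] = 5/24*1/2 + 3/16*1/4 + 5/24*1/16 + 19/48*1/16 = 145/768
  d_2[D] = 5/24*3/16 + 3/16*1/2 + 5/24*3/8 + 19/48*5/8 = 11/24
d_2 = (A=77/384, B=39/256, C=145/768, D=11/24)
  d_3[A] = 77/384*1/8 + 39/256*1/8 + 145/768*1/4 + 11/24*1/4 = 1265/6144
  d_3[B] = 77/384*3/16 + 39/256*1/8 + 145/768*5/16 + 11/24*1/16 = 591/4096
  d_3[C] = 77/384*1/2 + 39/256*1/4 + 145/768*1/16 + 11/24*1/16 = 2197/12288
  d_3[D] = 77/384*3/16 + 39/256*1/2 + 145/768*3/8 + 11/24*5/8 = 1447/3072
d_3 = (A=1265/6144, B=591/4096, C=2197/12288, D=1447/3072)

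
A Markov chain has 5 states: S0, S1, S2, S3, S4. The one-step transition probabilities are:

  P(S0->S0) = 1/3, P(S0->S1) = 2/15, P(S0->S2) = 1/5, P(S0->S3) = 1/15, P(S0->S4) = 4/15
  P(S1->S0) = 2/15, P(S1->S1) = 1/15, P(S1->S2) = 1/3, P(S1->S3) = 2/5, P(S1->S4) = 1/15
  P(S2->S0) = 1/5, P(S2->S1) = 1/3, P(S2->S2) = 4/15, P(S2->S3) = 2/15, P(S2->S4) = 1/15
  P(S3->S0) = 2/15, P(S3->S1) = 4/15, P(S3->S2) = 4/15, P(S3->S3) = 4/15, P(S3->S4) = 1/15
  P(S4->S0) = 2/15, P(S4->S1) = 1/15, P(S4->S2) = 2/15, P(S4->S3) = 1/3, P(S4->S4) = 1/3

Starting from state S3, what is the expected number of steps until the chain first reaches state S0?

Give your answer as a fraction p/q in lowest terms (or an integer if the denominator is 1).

Let h_i = expected steps to first reach S0 from state i.
Boundary: h_S0 = 0.
First-step equations for the other states:
  h_S1 = 1 + 2/15*h_S0 + 1/15*h_S1 + 1/3*h_S2 + 2/5*h_S3 + 1/15*h_S4
  h_S2 = 1 + 1/5*h_S0 + 1/3*h_S1 + 4/15*h_S2 + 2/15*h_S3 + 1/15*h_S4
  h_S3 = 1 + 2/15*h_S0 + 4/15*h_S1 + 4/15*h_S2 + 4/15*h_S3 + 1/15*h_S4
  h_S4 = 1 + 2/15*h_S0 + 1/15*h_S1 + 2/15*h_S2 + 1/3*h_S3 + 1/3*h_S4

Substituting h_S0 = 0 and rearranging gives the linear system (I - Q) h = 1:
  [14/15, -1/3, -2/5, -1/15] . (h_S1, h_S2, h_S3, h_S4) = 1
  [-1/3, 11/15, -2/15, -1/15] . (h_S1, h_S2, h_S3, h_S4) = 1
  [-4/15, -4/15, 11/15, -1/15] . (h_S1, h_S2, h_S3, h_S4) = 1
  [-1/15, -2/15, -1/3, 2/3] . (h_S1, h_S2, h_S3, h_S4) = 1

Solving yields:
  h_S1 = 8844/1343
  h_S2 = 8283/1343
  h_S3 = 8877/1343
  h_S4 = 8994/1343

Starting state is S3, so the expected hitting time is h_S3 = 8877/1343.

Answer: 8877/1343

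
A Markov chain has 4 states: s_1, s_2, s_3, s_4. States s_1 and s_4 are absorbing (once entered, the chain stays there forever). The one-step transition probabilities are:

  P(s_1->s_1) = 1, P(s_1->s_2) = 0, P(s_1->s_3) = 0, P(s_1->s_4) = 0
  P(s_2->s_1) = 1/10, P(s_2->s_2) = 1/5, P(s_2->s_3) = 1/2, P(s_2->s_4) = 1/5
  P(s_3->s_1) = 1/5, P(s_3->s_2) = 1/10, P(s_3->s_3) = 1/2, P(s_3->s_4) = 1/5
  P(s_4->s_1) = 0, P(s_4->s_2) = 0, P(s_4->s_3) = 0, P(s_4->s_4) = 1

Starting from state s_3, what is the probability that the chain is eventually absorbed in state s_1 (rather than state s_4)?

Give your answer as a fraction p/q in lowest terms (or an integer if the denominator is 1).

Let a_i = P(absorbed in s_1 | start in state i).
Boundary conditions: a_s_1 = 1, a_s_4 = 0.
For each transient state i, a_i = sum_j P(i->j) * a_j:
  a_s_2 = 1/10*a_s_1 + 1/5*a_s_2 + 1/2*a_s_3 + 1/5*a_s_4
  a_s_3 = 1/5*a_s_1 + 1/10*a_s_2 + 1/2*a_s_3 + 1/5*a_s_4

Substituting a_s_1 = 1 and a_s_4 = 0, rearrange to (I - Q) a = r where r[i] = P(i -> s_1):
  [4/5, -1/2] . (a_s_2, a_s_3) = 1/10
  [-1/10, 1/2] . (a_s_2, a_s_3) = 1/5

Solving yields:
  a_s_2 = 3/7
  a_s_3 = 17/35

Starting state is s_3, so the absorption probability is a_s_3 = 17/35.

Answer: 17/35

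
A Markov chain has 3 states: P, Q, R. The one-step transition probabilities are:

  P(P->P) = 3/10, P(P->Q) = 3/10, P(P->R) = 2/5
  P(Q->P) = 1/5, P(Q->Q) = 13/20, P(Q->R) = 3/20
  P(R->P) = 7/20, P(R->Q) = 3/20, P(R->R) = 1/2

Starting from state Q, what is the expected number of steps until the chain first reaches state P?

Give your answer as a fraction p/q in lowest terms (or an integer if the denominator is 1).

Let h_i = expected steps to first reach P from state i.
Boundary: h_P = 0.
First-step equations for the other states:
  h_Q = 1 + 1/5*h_P + 13/20*h_Q + 3/20*h_R
  h_R = 1 + 7/20*h_P + 3/20*h_Q + 1/2*h_R

Substituting h_P = 0 and rearranging gives the linear system (I - Q) h = 1:
  [7/20, -3/20] . (h_Q, h_R) = 1
  [-3/20, 1/2] . (h_Q, h_R) = 1

Solving yields:
  h_Q = 260/61
  h_R = 200/61

Starting state is Q, so the expected hitting time is h_Q = 260/61.

Answer: 260/61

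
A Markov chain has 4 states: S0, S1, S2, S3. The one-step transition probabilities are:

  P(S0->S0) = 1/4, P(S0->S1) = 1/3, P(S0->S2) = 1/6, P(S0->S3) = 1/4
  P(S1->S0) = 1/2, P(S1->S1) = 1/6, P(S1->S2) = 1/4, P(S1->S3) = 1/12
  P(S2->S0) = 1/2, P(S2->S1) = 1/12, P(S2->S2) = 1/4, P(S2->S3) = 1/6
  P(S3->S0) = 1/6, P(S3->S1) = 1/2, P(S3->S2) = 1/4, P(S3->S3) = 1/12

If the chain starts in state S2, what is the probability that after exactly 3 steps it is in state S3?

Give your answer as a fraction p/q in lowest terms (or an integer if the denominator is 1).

Answer: 133/864

Derivation:
Computing P^3 by repeated multiplication:
P^1 =
  S0: [1/4, 1/3, 1/6, 1/4]
  S1: [1/2, 1/6, 1/4, 1/12]
  S2: [1/2, 1/12, 1/4, 1/6]
  S3: [1/6, 1/2, 1/4, 1/12]
P^2 =
  S0: [17/48, 5/18, 11/48, 5/36]
  S1: [25/72, 37/144, 5/24, 3/16]
  S2: [23/72, 41/144, 5/24, 3/16]
  S3: [31/72, 29/144, 17/72, 19/144]
P^3 =
  S0: [631/1728, 437/1728, 127/576, 31/192]
  S1: [101/288, 233/864, 191/864, 137/864]
  S2: [103/288, 229/864, 193/864, 133/864]
  S3: [301/864, 227/864, 185/864, 151/864]

(P^3)[S2 -> S3] = 133/864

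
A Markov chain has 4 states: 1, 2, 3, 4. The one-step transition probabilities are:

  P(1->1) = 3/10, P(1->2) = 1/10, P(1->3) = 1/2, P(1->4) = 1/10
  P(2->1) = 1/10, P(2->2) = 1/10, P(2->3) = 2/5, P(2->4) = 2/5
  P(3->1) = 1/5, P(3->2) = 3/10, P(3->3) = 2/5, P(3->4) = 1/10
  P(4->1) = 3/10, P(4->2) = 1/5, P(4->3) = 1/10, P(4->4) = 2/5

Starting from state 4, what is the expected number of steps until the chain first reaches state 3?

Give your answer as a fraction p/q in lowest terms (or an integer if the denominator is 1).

Let h_i = expected steps to first reach 3 from state i.
Boundary: h_3 = 0.
First-step equations for the other states:
  h_1 = 1 + 3/10*h_1 + 1/10*h_2 + 1/2*h_3 + 1/10*h_4
  h_2 = 1 + 1/10*h_1 + 1/10*h_2 + 2/5*h_3 + 2/5*h_4
  h_4 = 1 + 3/10*h_1 + 1/5*h_2 + 1/10*h_3 + 2/5*h_4

Substituting h_3 = 0 and rearranging gives the linear system (I - Q) h = 1:
  [7/10, -1/10, -1/10] . (h_1, h_2, h_4) = 1
  [-1/10, 9/10, -2/5] . (h_1, h_2, h_4) = 1
  [-3/10, -1/5, 3/5] . (h_1, h_2, h_4) = 1

Solving yields:
  h_1 = 134/55
  h_2 = 172/55
  h_4 = 216/55

Starting state is 4, so the expected hitting time is h_4 = 216/55.

Answer: 216/55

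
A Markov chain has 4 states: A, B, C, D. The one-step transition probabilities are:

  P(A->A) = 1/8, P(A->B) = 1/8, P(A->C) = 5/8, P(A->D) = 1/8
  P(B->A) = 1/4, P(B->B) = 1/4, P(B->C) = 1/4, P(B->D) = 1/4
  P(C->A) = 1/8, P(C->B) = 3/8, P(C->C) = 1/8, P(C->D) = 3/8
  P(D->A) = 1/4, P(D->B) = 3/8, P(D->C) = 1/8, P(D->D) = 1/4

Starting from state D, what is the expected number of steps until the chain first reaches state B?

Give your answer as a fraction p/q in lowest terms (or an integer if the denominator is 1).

Answer: 304/99

Derivation:
Let h_i = expected steps to first reach B from state i.
Boundary: h_B = 0.
First-step equations for the other states:
  h_A = 1 + 1/8*h_A + 1/8*h_B + 5/8*h_C + 1/8*h_D
  h_C = 1 + 1/8*h_A + 3/8*h_B + 1/8*h_C + 3/8*h_D
  h_D = 1 + 1/4*h_A + 3/8*h_B + 1/8*h_C + 1/4*h_D

Substituting h_B = 0 and rearranging gives the linear system (I - Q) h = 1:
  [7/8, -5/8, -1/8] . (h_A, h_C, h_D) = 1
  [-1/8, 7/8, -3/8] . (h_A, h_C, h_D) = 1
  [-1/4, -1/8, 3/4] . (h_A, h_C, h_D) = 1

Solving yields:
  h_A = 368/99
  h_C = 296/99
  h_D = 304/99

Starting state is D, so the expected hitting time is h_D = 304/99.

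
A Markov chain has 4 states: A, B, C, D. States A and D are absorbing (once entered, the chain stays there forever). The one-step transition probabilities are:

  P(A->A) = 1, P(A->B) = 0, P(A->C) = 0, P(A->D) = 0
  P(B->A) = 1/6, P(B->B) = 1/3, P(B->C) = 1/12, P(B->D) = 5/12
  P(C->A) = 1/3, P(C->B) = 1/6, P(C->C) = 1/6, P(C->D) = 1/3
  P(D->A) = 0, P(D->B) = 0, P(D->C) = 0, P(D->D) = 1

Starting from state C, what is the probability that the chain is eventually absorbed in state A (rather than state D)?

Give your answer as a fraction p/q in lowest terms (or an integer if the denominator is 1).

Let a_i = P(absorbed in A | start in state i).
Boundary conditions: a_A = 1, a_D = 0.
For each transient state i, a_i = sum_j P(i->j) * a_j:
  a_B = 1/6*a_A + 1/3*a_B + 1/12*a_C + 5/12*a_D
  a_C = 1/3*a_A + 1/6*a_B + 1/6*a_C + 1/3*a_D

Substituting a_A = 1 and a_D = 0, rearrange to (I - Q) a = r where r[i] = P(i -> A):
  [2/3, -1/12] . (a_B, a_C) = 1/6
  [-1/6, 5/6] . (a_B, a_C) = 1/3

Solving yields:
  a_B = 4/13
  a_C = 6/13

Starting state is C, so the absorption probability is a_C = 6/13.

Answer: 6/13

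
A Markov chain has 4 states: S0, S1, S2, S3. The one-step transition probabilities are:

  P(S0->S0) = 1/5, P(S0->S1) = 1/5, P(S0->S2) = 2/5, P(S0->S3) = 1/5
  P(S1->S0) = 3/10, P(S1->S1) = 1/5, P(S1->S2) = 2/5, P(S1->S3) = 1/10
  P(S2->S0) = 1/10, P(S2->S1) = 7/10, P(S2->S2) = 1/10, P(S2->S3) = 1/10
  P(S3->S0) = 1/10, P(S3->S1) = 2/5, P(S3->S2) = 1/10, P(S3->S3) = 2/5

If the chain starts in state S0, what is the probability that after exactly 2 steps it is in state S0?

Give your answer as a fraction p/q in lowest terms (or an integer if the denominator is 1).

Computing P^2 by repeated multiplication:
P^1 =
  S0: [1/5, 1/5, 2/5, 1/5]
  S1: [3/10, 1/5, 2/5, 1/10]
  S2: [1/10, 7/10, 1/10, 1/10]
  S3: [1/10, 2/5, 1/10, 2/5]
P^2 =
  S0: [4/25, 11/25, 11/50, 9/50]
  S1: [17/100, 21/50, 1/4, 4/25]
  S2: [1/4, 27/100, 17/50, 7/50]
  S3: [19/100, 33/100, 1/4, 23/100]

(P^2)[S0 -> S0] = 4/25

Answer: 4/25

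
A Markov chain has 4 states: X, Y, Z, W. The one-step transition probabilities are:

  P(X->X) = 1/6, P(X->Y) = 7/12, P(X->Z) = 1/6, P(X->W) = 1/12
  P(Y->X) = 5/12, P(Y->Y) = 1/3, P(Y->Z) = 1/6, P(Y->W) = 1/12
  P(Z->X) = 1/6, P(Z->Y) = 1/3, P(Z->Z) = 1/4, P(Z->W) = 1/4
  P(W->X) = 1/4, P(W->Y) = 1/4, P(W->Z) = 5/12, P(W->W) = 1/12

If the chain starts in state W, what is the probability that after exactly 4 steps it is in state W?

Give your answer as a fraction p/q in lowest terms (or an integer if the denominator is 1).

Computing P^4 by repeated multiplication:
P^1 =
  X: [1/6, 7/12, 1/6, 1/12]
  Y: [5/12, 1/3, 1/6, 1/12]
  Z: [1/6, 1/3, 1/4, 1/4]
  W: [1/4, 1/4, 5/12, 1/12]
P^2 =
  X: [23/72, 53/144, 29/144, 1/9]
  Y: [37/144, 31/72, 29/144, 1/9]
  Z: [13/48, 17/48, 1/4, 1/8]
  W: [17/72, 7/18, 2/9, 11/72]
P^3 =
  X: [463/1728, 349/864, 365/1728, 101/864]
  Y: [245/864, 671/1728, 365/1728, 101/864]
  Z: [17/64, 25/64, 7/32, 1/8]
  W: [239/864, 41/108, 193/864, 13/108]
P^4 =
  X: [719/2592, 8099/20736, 4427/20736, 1229/10368]
  Y: [5671/20736, 2045/5184, 4427/20736, 1229/10368]
  Z: [211/768, 299/768, 83/384, 23/192]
  W: [22/81, 4069/10368, 2233/10368, 625/5184]

(P^4)[W -> W] = 625/5184

Answer: 625/5184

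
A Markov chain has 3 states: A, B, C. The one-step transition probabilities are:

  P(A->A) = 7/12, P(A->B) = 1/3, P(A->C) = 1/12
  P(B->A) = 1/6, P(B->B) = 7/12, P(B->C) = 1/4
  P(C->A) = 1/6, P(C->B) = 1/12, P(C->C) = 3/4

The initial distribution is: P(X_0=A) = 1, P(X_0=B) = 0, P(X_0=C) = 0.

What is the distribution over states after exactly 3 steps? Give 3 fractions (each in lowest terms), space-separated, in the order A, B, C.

Propagating the distribution step by step (d_{t+1} = d_t * P):
d_0 = (A=1, B=0, C=0)
  d_1[A] = 1*7/12 + 0*1/6 + 0*1/6 = 7/12
  d_1[B] = 1*1/3 + 0*7/12 + 0*1/12 = 1/3
  d_1[C] = 1*1/12 + 0*1/4 + 0*3/4 = 1/12
d_1 = (A=7/12, B=1/3, C=1/12)
  d_2[A] = 7/12*7/12 + 1/3*1/6 + 1/12*1/6 = 59/144
  d_2[B] = 7/12*1/3 + 1/3*7/12 + 1/12*1/12 = 19/48
  d_2[C] = 7/12*1/12 + 1/3*1/4 + 1/12*3/4 = 7/36
d_2 = (A=59/144, B=19/48, C=7/36)
  d_3[A] = 59/144*7/12 + 19/48*1/6 + 7/36*1/6 = 583/1728
  d_3[B] = 59/144*1/3 + 19/48*7/12 + 7/36*1/12 = 221/576
  d_3[C] = 59/144*1/12 + 19/48*1/4 + 7/36*3/4 = 241/864
d_3 = (A=583/1728, B=221/576, C=241/864)

Answer: 583/1728 221/576 241/864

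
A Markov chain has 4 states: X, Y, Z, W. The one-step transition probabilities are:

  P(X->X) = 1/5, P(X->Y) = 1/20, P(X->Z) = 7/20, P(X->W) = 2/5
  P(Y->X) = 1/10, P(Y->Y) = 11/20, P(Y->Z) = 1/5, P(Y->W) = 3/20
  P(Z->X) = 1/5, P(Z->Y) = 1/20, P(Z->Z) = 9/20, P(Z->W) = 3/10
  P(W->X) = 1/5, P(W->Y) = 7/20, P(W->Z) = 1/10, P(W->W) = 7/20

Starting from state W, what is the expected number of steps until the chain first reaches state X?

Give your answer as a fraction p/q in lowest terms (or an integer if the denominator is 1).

Answer: 2200/361

Derivation:
Let h_i = expected steps to first reach X from state i.
Boundary: h_X = 0.
First-step equations for the other states:
  h_Y = 1 + 1/10*h_X + 11/20*h_Y + 1/5*h_Z + 3/20*h_W
  h_Z = 1 + 1/5*h_X + 1/20*h_Y + 9/20*h_Z + 3/10*h_W
  h_W = 1 + 1/5*h_X + 7/20*h_Y + 1/10*h_Z + 7/20*h_W

Substituting h_X = 0 and rearranging gives the linear system (I - Q) h = 1:
  [9/20, -1/5, -3/20] . (h_Y, h_Z, h_W) = 1
  [-1/20, 11/20, -3/10] . (h_Y, h_Z, h_W) = 1
  [-7/20, -1/10, 13/20] . (h_Y, h_Z, h_W) = 1

Solving yields:
  h_Y = 2460/361
  h_Z = 2080/361
  h_W = 2200/361

Starting state is W, so the expected hitting time is h_W = 2200/361.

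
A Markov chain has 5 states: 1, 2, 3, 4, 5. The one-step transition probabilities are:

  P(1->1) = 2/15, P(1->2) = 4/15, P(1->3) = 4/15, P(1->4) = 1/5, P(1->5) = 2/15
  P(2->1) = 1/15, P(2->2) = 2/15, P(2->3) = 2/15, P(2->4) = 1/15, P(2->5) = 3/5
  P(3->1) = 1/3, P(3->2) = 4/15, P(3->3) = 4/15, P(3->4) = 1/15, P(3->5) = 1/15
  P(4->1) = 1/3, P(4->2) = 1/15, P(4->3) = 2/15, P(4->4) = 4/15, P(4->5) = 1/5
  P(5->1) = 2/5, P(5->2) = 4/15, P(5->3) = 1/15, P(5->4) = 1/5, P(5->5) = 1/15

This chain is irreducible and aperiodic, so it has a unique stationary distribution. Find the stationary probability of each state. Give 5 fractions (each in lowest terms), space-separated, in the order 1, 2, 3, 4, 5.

Answer: 347/1424 11207/54112 2365/13528 8643/54112 363/1691

Derivation:
The stationary distribution satisfies pi = pi * P, i.e.:
  pi_1 = 2/15*pi_1 + 1/15*pi_2 + 1/3*pi_3 + 1/3*pi_4 + 2/5*pi_5
  pi_2 = 4/15*pi_1 + 2/15*pi_2 + 4/15*pi_3 + 1/15*pi_4 + 4/15*pi_5
  pi_3 = 4/15*pi_1 + 2/15*pi_2 + 4/15*pi_3 + 2/15*pi_4 + 1/15*pi_5
  pi_4 = 1/5*pi_1 + 1/15*pi_2 + 1/15*pi_3 + 4/15*pi_4 + 1/5*pi_5
  pi_5 = 2/15*pi_1 + 3/5*pi_2 + 1/15*pi_3 + 1/5*pi_4 + 1/15*pi_5
with normalization: pi_1 + pi_2 + pi_3 + pi_4 + pi_5 = 1.

Using the first 4 balance equations plus normalization, the linear system A*pi = b is:
  [-13/15, 1/15, 1/3, 1/3, 2/5] . pi = 0
  [4/15, -13/15, 4/15, 1/15, 4/15] . pi = 0
  [4/15, 2/15, -11/15, 2/15, 1/15] . pi = 0
  [1/5, 1/15, 1/15, -11/15, 1/5] . pi = 0
  [1, 1, 1, 1, 1] . pi = 1

Solving yields:
  pi_1 = 347/1424
  pi_2 = 11207/54112
  pi_3 = 2365/13528
  pi_4 = 8643/54112
  pi_5 = 363/1691

Verification (pi * P):
  347/1424*2/15 + 11207/54112*1/15 + 2365/13528*1/3 + 8643/54112*1/3 + 363/1691*2/5 = 347/1424 = pi_1  (ok)
  347/1424*4/15 + 11207/54112*2/15 + 2365/13528*4/15 + 8643/54112*1/15 + 363/1691*4/15 = 11207/54112 = pi_2  (ok)
  347/1424*4/15 + 11207/54112*2/15 + 2365/13528*4/15 + 8643/54112*2/15 + 363/1691*1/15 = 2365/13528 = pi_3  (ok)
  347/1424*1/5 + 11207/54112*1/15 + 2365/13528*1/15 + 8643/54112*4/15 + 363/1691*1/5 = 8643/54112 = pi_4  (ok)
  347/1424*2/15 + 11207/54112*3/5 + 2365/13528*1/15 + 8643/54112*1/5 + 363/1691*1/15 = 363/1691 = pi_5  (ok)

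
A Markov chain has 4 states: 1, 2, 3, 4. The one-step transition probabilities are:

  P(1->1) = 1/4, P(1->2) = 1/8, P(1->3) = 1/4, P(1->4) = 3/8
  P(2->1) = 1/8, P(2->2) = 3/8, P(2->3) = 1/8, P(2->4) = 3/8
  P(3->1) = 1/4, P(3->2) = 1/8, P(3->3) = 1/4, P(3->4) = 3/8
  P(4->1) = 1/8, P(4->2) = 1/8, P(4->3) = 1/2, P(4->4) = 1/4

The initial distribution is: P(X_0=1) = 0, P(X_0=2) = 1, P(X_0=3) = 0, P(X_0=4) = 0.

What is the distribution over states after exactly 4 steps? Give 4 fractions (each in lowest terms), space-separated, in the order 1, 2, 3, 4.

Answer: 761/4096 87/512 637/2048 1365/4096

Derivation:
Propagating the distribution step by step (d_{t+1} = d_t * P):
d_0 = (1=0, 2=1, 3=0, 4=0)
  d_1[1] = 0*1/4 + 1*1/8 + 0*1/4 + 0*1/8 = 1/8
  d_1[2] = 0*1/8 + 1*3/8 + 0*1/8 + 0*1/8 = 3/8
  d_1[3] = 0*1/4 + 1*1/8 + 0*1/4 + 0*1/2 = 1/8
  d_1[4] = 0*3/8 + 1*3/8 + 0*3/8 + 0*1/4 = 3/8
d_1 = (1=1/8, 2=3/8, 3=1/8, 4=3/8)
  d_2[1] = 1/8*1/4 + 3/8*1/8 + 1/8*1/4 + 3/8*1/8 = 5/32
  d_2[2] = 1/8*1/8 + 3/8*3/8 + 1/8*1/8 + 3/8*1/8 = 7/32
  d_2[3] = 1/8*1/4 + 3/8*1/8 + 1/8*1/4 + 3/8*1/2 = 19/64
  d_2[4] = 1/8*3/8 + 3/8*3/8 + 1/8*3/8 + 3/8*1/4 = 21/64
d_2 = (1=5/32, 2=7/32, 3=19/64, 4=21/64)
  d_3[1] = 5/32*1/4 + 7/32*1/8 + 19/64*1/4 + 21/64*1/8 = 93/512
  d_3[2] = 5/32*1/8 + 7/32*3/8 + 19/64*1/8 + 21/64*1/8 = 23/128
  d_3[3] = 5/32*1/4 + 7/32*1/8 + 19/64*1/4 + 21/64*1/2 = 39/128
  d_3[4] = 5/32*3/8 + 7/32*3/8 + 19/64*3/8 + 21/64*1/4 = 171/512
d_3 = (1=93/512, 2=23/128, 3=39/128, 4=171/512)
  d_4[1] = 93/512*1/4 + 23/128*1/8 + 39/128*1/4 + 171/512*1/8 = 761/4096
  d_4[2] = 93/512*1/8 + 23/128*3/8 + 39/128*1/8 + 171/512*1/8 = 87/512
  d_4[3] = 93/512*1/4 + 23/128*1/8 + 39/128*1/4 + 171/512*1/2 = 637/2048
  d_4[4] = 93/512*3/8 + 23/128*3/8 + 39/128*3/8 + 171/512*1/4 = 1365/4096
d_4 = (1=761/4096, 2=87/512, 3=637/2048, 4=1365/4096)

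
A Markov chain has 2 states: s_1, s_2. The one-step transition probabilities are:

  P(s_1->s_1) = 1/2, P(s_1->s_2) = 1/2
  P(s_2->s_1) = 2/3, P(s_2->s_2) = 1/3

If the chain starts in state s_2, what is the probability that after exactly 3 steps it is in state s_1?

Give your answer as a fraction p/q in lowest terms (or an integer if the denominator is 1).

Computing P^3 by repeated multiplication:
P^1 =
  s_1: [1/2, 1/2]
  s_2: [2/3, 1/3]
P^2 =
  s_1: [7/12, 5/12]
  s_2: [5/9, 4/9]
P^3 =
  s_1: [41/72, 31/72]
  s_2: [31/54, 23/54]

(P^3)[s_2 -> s_1] = 31/54

Answer: 31/54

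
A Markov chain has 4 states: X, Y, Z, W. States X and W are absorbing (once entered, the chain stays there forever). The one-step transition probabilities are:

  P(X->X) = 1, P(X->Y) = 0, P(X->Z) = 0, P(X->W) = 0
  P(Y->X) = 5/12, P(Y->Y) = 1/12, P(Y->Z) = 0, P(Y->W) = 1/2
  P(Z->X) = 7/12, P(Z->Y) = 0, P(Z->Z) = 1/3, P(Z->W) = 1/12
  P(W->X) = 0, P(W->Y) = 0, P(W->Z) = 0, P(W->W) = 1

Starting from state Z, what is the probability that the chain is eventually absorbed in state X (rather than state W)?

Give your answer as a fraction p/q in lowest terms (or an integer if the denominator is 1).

Answer: 7/8

Derivation:
Let a_i = P(absorbed in X | start in state i).
Boundary conditions: a_X = 1, a_W = 0.
For each transient state i, a_i = sum_j P(i->j) * a_j:
  a_Y = 5/12*a_X + 1/12*a_Y + 0*a_Z + 1/2*a_W
  a_Z = 7/12*a_X + 0*a_Y + 1/3*a_Z + 1/12*a_W

Substituting a_X = 1 and a_W = 0, rearrange to (I - Q) a = r where r[i] = P(i -> X):
  [11/12, 0] . (a_Y, a_Z) = 5/12
  [0, 2/3] . (a_Y, a_Z) = 7/12

Solving yields:
  a_Y = 5/11
  a_Z = 7/8

Starting state is Z, so the absorption probability is a_Z = 7/8.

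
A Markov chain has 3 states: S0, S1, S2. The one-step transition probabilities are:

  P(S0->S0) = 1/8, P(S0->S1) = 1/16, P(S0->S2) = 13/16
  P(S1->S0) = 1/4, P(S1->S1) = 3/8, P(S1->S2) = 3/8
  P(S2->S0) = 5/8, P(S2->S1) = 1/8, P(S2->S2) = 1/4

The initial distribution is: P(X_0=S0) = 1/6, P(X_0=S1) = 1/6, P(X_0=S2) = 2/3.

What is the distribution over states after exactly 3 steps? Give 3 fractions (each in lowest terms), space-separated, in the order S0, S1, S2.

Answer: 2527/6144 1697/12288 5537/12288

Derivation:
Propagating the distribution step by step (d_{t+1} = d_t * P):
d_0 = (S0=1/6, S1=1/6, S2=2/3)
  d_1[S0] = 1/6*1/8 + 1/6*1/4 + 2/3*5/8 = 23/48
  d_1[S1] = 1/6*1/16 + 1/6*3/8 + 2/3*1/8 = 5/32
  d_1[S2] = 1/6*13/16 + 1/6*3/8 + 2/3*1/4 = 35/96
d_1 = (S0=23/48, S1=5/32, S2=35/96)
  d_2[S0] = 23/48*1/8 + 5/32*1/4 + 35/96*5/8 = 251/768
  d_2[S1] = 23/48*1/16 + 5/32*3/8 + 35/96*1/8 = 103/768
  d_2[S2] = 23/48*13/16 + 5/32*3/8 + 35/96*1/4 = 69/128
d_2 = (S0=251/768, S1=103/768, S2=69/128)
  d_3[S0] = 251/768*1/8 + 103/768*1/4 + 69/128*5/8 = 2527/6144
  d_3[S1] = 251/768*1/16 + 103/768*3/8 + 69/128*1/8 = 1697/12288
  d_3[S2] = 251/768*13/16 + 103/768*3/8 + 69/128*1/4 = 5537/12288
d_3 = (S0=2527/6144, S1=1697/12288, S2=5537/12288)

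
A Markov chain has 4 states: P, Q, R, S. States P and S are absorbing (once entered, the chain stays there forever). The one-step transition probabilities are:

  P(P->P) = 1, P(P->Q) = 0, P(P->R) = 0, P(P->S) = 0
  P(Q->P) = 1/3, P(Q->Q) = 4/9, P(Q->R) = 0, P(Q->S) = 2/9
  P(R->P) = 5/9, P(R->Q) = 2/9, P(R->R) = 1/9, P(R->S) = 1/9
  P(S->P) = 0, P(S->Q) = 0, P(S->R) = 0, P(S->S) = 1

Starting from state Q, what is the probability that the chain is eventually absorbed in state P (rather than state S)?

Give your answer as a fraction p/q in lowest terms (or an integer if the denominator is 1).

Answer: 3/5

Derivation:
Let a_i = P(absorbed in P | start in state i).
Boundary conditions: a_P = 1, a_S = 0.
For each transient state i, a_i = sum_j P(i->j) * a_j:
  a_Q = 1/3*a_P + 4/9*a_Q + 0*a_R + 2/9*a_S
  a_R = 5/9*a_P + 2/9*a_Q + 1/9*a_R + 1/9*a_S

Substituting a_P = 1 and a_S = 0, rearrange to (I - Q) a = r where r[i] = P(i -> P):
  [5/9, 0] . (a_Q, a_R) = 1/3
  [-2/9, 8/9] . (a_Q, a_R) = 5/9

Solving yields:
  a_Q = 3/5
  a_R = 31/40

Starting state is Q, so the absorption probability is a_Q = 3/5.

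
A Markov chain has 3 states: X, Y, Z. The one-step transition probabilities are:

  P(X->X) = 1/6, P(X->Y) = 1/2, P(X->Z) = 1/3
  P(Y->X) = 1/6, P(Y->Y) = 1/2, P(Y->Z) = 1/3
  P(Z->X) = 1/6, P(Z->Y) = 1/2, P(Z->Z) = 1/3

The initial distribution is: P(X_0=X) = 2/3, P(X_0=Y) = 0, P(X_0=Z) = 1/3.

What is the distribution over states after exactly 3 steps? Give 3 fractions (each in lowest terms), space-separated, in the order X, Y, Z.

Propagating the distribution step by step (d_{t+1} = d_t * P):
d_0 = (X=2/3, Y=0, Z=1/3)
  d_1[X] = 2/3*1/6 + 0*1/6 + 1/3*1/6 = 1/6
  d_1[Y] = 2/3*1/2 + 0*1/2 + 1/3*1/2 = 1/2
  d_1[Z] = 2/3*1/3 + 0*1/3 + 1/3*1/3 = 1/3
d_1 = (X=1/6, Y=1/2, Z=1/3)
  d_2[X] = 1/6*1/6 + 1/2*1/6 + 1/3*1/6 = 1/6
  d_2[Y] = 1/6*1/2 + 1/2*1/2 + 1/3*1/2 = 1/2
  d_2[Z] = 1/6*1/3 + 1/2*1/3 + 1/3*1/3 = 1/3
d_2 = (X=1/6, Y=1/2, Z=1/3)
  d_3[X] = 1/6*1/6 + 1/2*1/6 + 1/3*1/6 = 1/6
  d_3[Y] = 1/6*1/2 + 1/2*1/2 + 1/3*1/2 = 1/2
  d_3[Z] = 1/6*1/3 + 1/2*1/3 + 1/3*1/3 = 1/3
d_3 = (X=1/6, Y=1/2, Z=1/3)

Answer: 1/6 1/2 1/3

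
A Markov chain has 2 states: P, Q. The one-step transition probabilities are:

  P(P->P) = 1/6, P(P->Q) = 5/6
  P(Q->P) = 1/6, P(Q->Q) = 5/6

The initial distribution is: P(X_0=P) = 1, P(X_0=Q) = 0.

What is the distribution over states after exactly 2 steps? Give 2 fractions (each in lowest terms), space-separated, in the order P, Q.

Propagating the distribution step by step (d_{t+1} = d_t * P):
d_0 = (P=1, Q=0)
  d_1[P] = 1*1/6 + 0*1/6 = 1/6
  d_1[Q] = 1*5/6 + 0*5/6 = 5/6
d_1 = (P=1/6, Q=5/6)
  d_2[P] = 1/6*1/6 + 5/6*1/6 = 1/6
  d_2[Q] = 1/6*5/6 + 5/6*5/6 = 5/6
d_2 = (P=1/6, Q=5/6)

Answer: 1/6 5/6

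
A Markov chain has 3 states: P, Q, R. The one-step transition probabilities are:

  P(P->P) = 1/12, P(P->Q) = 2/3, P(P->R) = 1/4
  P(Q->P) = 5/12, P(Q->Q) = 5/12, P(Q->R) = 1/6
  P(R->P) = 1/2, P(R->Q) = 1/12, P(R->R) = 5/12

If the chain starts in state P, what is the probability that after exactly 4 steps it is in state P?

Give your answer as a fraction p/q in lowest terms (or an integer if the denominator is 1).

Answer: 2339/6912

Derivation:
Computing P^4 by repeated multiplication:
P^1 =
  P: [1/12, 2/3, 1/4]
  Q: [5/12, 5/12, 1/6]
  R: [1/2, 1/12, 5/12]
P^2 =
  P: [59/144, 17/48, 17/72]
  Q: [7/24, 67/144, 35/144]
  R: [41/144, 29/72, 5/16]
P^3 =
  P: [259/864, 761/1728, 449/1728]
  Q: [587/1728, 353/864, 145/576]
  R: [601/1728, 221/576, 29/108]
P^4 =
  P: [2339/6912, 4199/10368, 5321/20736]
  Q: [6727/20736, 2887/6912, 1337/5184]
  R: [1675/5184, 8587/20736, 5449/20736]

(P^4)[P -> P] = 2339/6912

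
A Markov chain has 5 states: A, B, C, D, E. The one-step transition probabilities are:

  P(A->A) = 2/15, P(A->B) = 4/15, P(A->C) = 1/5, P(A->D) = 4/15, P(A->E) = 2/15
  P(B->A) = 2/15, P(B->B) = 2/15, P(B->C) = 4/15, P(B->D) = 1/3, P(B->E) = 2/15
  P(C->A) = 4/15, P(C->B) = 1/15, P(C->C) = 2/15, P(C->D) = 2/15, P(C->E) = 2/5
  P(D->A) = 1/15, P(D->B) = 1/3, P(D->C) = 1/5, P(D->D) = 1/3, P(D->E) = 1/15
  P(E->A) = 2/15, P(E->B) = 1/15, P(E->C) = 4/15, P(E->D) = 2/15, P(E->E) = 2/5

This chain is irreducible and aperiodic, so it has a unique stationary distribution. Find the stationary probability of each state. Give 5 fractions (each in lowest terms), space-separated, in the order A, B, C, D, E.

The stationary distribution satisfies pi = pi * P, i.e.:
  pi_A = 2/15*pi_A + 2/15*pi_B + 4/15*pi_C + 1/15*pi_D + 2/15*pi_E
  pi_B = 4/15*pi_A + 2/15*pi_B + 1/15*pi_C + 1/3*pi_D + 1/15*pi_E
  pi_C = 1/5*pi_A + 4/15*pi_B + 2/15*pi_C + 1/5*pi_D + 4/15*pi_E
  pi_D = 4/15*pi_A + 1/3*pi_B + 2/15*pi_C + 1/3*pi_D + 2/15*pi_E
  pi_E = 2/15*pi_A + 2/15*pi_B + 2/5*pi_C + 1/15*pi_D + 2/5*pi_E
with normalization: pi_A + pi_B + pi_C + pi_D + pi_E = 1.

Using the first 4 balance equations plus normalization, the linear system A*pi = b is:
  [-13/15, 2/15, 4/15, 1/15, 2/15] . pi = 0
  [4/15, -13/15, 1/15, 1/3, 1/15] . pi = 0
  [1/5, 4/15, -13/15, 1/5, 4/15] . pi = 0
  [4/15, 1/3, 2/15, -2/3, 2/15] . pi = 0
  [1, 1, 1, 1, 1] . pi = 1

Solving yields:
  pi_A = 5963/40795
  pi_B = 6912/40795
  pi_C = 8688/40795
  pi_D = 9521/40795
  pi_E = 9711/40795

Verification (pi * P):
  5963/40795*2/15 + 6912/40795*2/15 + 8688/40795*4/15 + 9521/40795*1/15 + 9711/40795*2/15 = 5963/40795 = pi_A  (ok)
  5963/40795*4/15 + 6912/40795*2/15 + 8688/40795*1/15 + 9521/40795*1/3 + 9711/40795*1/15 = 6912/40795 = pi_B  (ok)
  5963/40795*1/5 + 6912/40795*4/15 + 8688/40795*2/15 + 9521/40795*1/5 + 9711/40795*4/15 = 8688/40795 = pi_C  (ok)
  5963/40795*4/15 + 6912/40795*1/3 + 8688/40795*2/15 + 9521/40795*1/3 + 9711/40795*2/15 = 9521/40795 = pi_D  (ok)
  5963/40795*2/15 + 6912/40795*2/15 + 8688/40795*2/5 + 9521/40795*1/15 + 9711/40795*2/5 = 9711/40795 = pi_E  (ok)

Answer: 5963/40795 6912/40795 8688/40795 9521/40795 9711/40795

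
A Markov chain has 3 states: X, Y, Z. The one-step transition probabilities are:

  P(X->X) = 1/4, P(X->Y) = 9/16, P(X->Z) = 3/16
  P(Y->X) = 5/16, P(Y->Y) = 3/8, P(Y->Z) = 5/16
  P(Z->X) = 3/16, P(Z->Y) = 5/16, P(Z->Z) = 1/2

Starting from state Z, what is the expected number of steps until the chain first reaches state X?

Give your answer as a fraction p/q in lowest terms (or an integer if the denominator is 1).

Answer: 48/11

Derivation:
Let h_i = expected steps to first reach X from state i.
Boundary: h_X = 0.
First-step equations for the other states:
  h_Y = 1 + 5/16*h_X + 3/8*h_Y + 5/16*h_Z
  h_Z = 1 + 3/16*h_X + 5/16*h_Y + 1/2*h_Z

Substituting h_X = 0 and rearranging gives the linear system (I - Q) h = 1:
  [5/8, -5/16] . (h_Y, h_Z) = 1
  [-5/16, 1/2] . (h_Y, h_Z) = 1

Solving yields:
  h_Y = 208/55
  h_Z = 48/11

Starting state is Z, so the expected hitting time is h_Z = 48/11.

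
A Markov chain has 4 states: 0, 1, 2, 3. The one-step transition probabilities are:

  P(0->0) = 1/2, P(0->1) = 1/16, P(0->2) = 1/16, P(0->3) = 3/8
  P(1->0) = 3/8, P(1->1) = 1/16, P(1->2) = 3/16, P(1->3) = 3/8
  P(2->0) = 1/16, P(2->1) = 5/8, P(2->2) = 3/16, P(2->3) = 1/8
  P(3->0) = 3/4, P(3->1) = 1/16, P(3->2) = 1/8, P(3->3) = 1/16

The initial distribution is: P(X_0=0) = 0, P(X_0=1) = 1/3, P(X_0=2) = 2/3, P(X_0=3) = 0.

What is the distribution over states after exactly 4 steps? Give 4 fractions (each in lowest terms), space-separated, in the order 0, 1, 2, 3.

Propagating the distribution step by step (d_{t+1} = d_t * P):
d_0 = (0=0, 1=1/3, 2=2/3, 3=0)
  d_1[0] = 0*1/2 + 1/3*3/8 + 2/3*1/16 + 0*3/4 = 1/6
  d_1[1] = 0*1/16 + 1/3*1/16 + 2/3*5/8 + 0*1/16 = 7/16
  d_1[2] = 0*1/16 + 1/3*3/16 + 2/3*3/16 + 0*1/8 = 3/16
  d_1[3] = 0*3/8 + 1/3*3/8 + 2/3*1/8 + 0*1/16 = 5/24
d_1 = (0=1/6, 1=7/16, 2=3/16, 3=5/24)
  d_2[0] = 1/6*1/2 + 7/16*3/8 + 3/16*1/16 + 5/24*3/4 = 319/768
  d_2[1] = 1/6*1/16 + 7/16*1/16 + 3/16*5/8 + 5/24*1/16 = 43/256
  d_2[2] = 1/6*1/16 + 7/16*3/16 + 3/16*3/16 + 5/24*1/8 = 59/384
  d_2[3] = 1/6*3/8 + 7/16*3/8 + 3/16*1/8 + 5/24*1/16 = 101/384
d_2 = (0=319/768, 1=43/256, 2=59/384, 3=101/384)
  d_3[0] = 319/768*1/2 + 43/256*3/8 + 59/384*1/16 + 101/384*3/4 = 489/1024
  d_3[1] = 319/768*1/16 + 43/256*1/16 + 59/384*5/8 + 101/384*1/16 = 305/2048
  d_3[2] = 319/768*1/16 + 43/256*3/16 + 59/384*3/16 + 101/384*1/8 = 61/512
  d_3[3] = 319/768*3/8 + 43/256*3/8 + 59/384*1/8 + 101/384*1/16 = 521/2048
d_3 = (0=489/1024, 1=305/2048, 2=61/512, 3=521/2048)
  d_4[0] = 489/1024*1/2 + 305/2048*3/8 + 61/512*1/16 + 521/2048*3/4 = 8075/16384
  d_4[1] = 489/1024*1/16 + 305/2048*1/16 + 61/512*5/8 + 521/2048*1/16 = 1061/8192
  d_4[2] = 489/1024*1/16 + 305/2048*3/16 + 61/512*3/16 + 521/2048*1/8 = 3667/32768
  d_4[3] = 489/1024*3/8 + 305/2048*3/8 + 61/512*1/8 + 521/2048*1/16 = 8707/32768
d_4 = (0=8075/16384, 1=1061/8192, 2=3667/32768, 3=8707/32768)

Answer: 8075/16384 1061/8192 3667/32768 8707/32768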